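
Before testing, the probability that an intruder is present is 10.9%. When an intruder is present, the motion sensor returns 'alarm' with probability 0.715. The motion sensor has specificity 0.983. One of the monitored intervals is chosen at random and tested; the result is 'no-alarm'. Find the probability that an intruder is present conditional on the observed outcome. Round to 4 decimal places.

Let H be the event that an intruder is present. P(H) = 0.109, so P(¬H) = 0.891. With E the 'no-alarm' result, P(E|H) = 0.285 and P(E|¬H) = 0.983.
P(E) = 0.285·0.109 + 0.983·0.891 = 0.031065 + 0.87585 = 0.90692.
By Bayes' theorem, P(H|E) = 0.031065 / 0.90692 = 0.0343.

P(H | E) ≈ 0.0343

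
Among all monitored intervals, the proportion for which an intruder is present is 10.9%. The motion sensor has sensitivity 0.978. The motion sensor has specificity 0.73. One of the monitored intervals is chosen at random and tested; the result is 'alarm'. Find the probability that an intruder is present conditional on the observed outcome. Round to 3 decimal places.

Let H be the event that an intruder is present. P(H) = 0.109, so P(¬H) = 0.891. With E the 'alarm' result, P(E|H) = 0.978 and P(E|¬H) = 0.27.
P(E) = 0.978·0.109 + 0.27·0.891 = 0.10660 + 0.24057 = 0.34717.
By Bayes' theorem, P(H|E) = 0.10660 / 0.34717 = 0.307.

P(H | E) ≈ 0.307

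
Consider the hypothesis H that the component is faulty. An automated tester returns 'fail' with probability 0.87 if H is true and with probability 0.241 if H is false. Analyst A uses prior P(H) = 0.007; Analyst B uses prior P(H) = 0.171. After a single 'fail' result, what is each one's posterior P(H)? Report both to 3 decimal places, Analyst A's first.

Analyst A: 0.025; Analyst B: 0.427

P('+'|H) = 0.87, P('+'|¬H) = 0.241.
Analyst A: numerator 0.87·0.007 = 0.0060900; evidence = 0.0060900+0.241·0.993 = 0.24540; posterior = 0.025.
Analyst B: numerator 0.87·0.171 = 0.14877; evidence = 0.14877+0.241·0.829 = 0.34856; posterior = 0.427.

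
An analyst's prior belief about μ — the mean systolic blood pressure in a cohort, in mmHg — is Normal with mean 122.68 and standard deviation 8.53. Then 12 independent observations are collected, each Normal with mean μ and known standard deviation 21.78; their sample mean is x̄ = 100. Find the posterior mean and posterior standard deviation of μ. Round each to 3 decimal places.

Prior precision 1/τ₀² = 1/8.53² = 0.0137436; data precision n/σ² = 12/21.78² = 0.0252968.
Posterior precision = 0.0137436 + 0.0252968 = 0.0390404, giving posterior SD = 1/√0.0390404 = 5.061.
Posterior mean = (0.0137436·122.68 + 0.0252968·100) / 0.0390404 = 107.984.

Posterior mean ≈ 107.984; posterior SD ≈ 5.061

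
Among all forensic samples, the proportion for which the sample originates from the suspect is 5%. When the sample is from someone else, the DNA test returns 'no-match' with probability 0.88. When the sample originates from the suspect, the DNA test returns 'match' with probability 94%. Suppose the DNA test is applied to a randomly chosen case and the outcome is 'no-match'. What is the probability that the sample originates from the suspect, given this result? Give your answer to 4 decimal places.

P(H | E) ≈ 0.0036

Let H be the event that the sample originates from the suspect. P(H) = 0.05, so P(¬H) = 0.95. With E the 'no-match' result, P(E|H) = 0.06 and P(E|¬H) = 0.88.
P(E) = 0.06·0.05 + 0.88·0.95 = 0.0030000 + 0.83600 = 0.83900.
By Bayes' theorem, P(H|E) = 0.0030000 / 0.83900 = 0.0036.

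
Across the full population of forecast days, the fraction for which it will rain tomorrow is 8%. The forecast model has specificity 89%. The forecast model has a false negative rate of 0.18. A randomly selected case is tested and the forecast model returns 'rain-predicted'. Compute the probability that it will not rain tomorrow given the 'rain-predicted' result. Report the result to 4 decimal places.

P(¬H | E) ≈ 0.6067

Let H be the event that it will rain tomorrow. P(H) = 0.08, so P(¬H) = 0.92. With E the 'rain-predicted' result, P(E|H) = 0.82 and P(E|¬H) = 0.11.
P(E) = 0.82·0.08 + 0.11·0.92 = 0.065600 + 0.10120 = 0.16680.
By Bayes' theorem, P(H|E) = 0.065600 / 0.16680 = 0.3933. Hence P(¬H|E) = 1 − 0.3933 = 0.6067.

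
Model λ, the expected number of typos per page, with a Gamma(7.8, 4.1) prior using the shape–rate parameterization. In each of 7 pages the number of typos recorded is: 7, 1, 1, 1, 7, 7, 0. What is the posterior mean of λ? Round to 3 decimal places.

Posterior mean ≈ 2.865

The Poisson likelihood adds the total count to the shape and the number of exposure periods to the rate. Here ∑xᵢ = 24 and n = 7, so shape 7.8→31.8 and rate 4.1→11.1.
E[λ | data] = 31.8/11.1 = 2.865.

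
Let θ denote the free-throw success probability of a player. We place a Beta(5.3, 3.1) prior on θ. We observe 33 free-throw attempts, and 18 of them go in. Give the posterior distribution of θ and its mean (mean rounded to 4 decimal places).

The binomial likelihood is conjugate to the Beta prior: with 18 successes and 15 failures, the posterior is Beta(5.3+18, 3.1+15) = Beta(23.3, 18.1).
Posterior mean = α/(α+β) = 23.3/41.4 = 0.5628.

Posterior: Beta(23.3, 18.1); mean ≈ 0.5628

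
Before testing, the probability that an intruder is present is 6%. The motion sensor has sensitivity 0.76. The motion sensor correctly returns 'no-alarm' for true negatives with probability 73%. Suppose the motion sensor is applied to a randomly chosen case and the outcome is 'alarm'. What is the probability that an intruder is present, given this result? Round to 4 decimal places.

P(H | E) ≈ 0.1523

Let H be the event that an intruder is present. P(H) = 0.06, so P(¬H) = 0.94. With E the 'alarm' result, P(E|H) = 0.76 and P(E|¬H) = 0.27.
P(E) = 0.76·0.06 + 0.27·0.94 = 0.045600 + 0.25380 = 0.29940.
By Bayes' theorem, P(H|E) = 0.045600 / 0.29940 = 0.1523.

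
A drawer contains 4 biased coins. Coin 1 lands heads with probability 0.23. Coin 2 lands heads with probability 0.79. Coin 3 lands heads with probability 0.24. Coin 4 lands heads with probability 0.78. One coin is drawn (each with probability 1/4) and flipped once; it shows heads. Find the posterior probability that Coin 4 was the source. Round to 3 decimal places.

Posterior probability ≈ 0.382

Tabulate prior·likelihood by source: [1] prior 0.25, lik 0.23, product 0.05750; [2] prior 0.25, lik 0.79, product 0.1975; [3] prior 0.25, lik 0.24, product 0.06000; [4] prior 0.25, lik 0.78, product 0.1950.
Normalizing constant = 0.51000; the posterior for Coin 4 is its product over the sum, 0.1950/0.51000 = 0.382.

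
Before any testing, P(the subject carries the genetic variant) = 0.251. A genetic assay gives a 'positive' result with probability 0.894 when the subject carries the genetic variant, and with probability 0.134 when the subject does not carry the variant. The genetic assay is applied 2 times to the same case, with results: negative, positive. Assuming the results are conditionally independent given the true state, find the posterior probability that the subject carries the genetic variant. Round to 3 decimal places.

With H the event that the subject carries the genetic variant, the joint likelihood of the observed sequence is P(data|H) = 0.106·0.894 = 0.094764 and P(data|¬H) = 0.866·0.134 = 0.11604.
Bayes: P(H|data) = 0.251·0.094764 / (0.251·0.094764 + 0.749·0.11604) = 0.023786/0.11070 = 0.2149.

Posterior P(H) ≈ 0.215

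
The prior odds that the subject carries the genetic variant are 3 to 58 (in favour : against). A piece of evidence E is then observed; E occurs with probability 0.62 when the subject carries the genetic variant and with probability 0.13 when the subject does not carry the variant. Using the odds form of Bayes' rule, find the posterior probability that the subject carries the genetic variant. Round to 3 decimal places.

Posterior probability ≈ 0.198

Prior odds = 3/58 = 0.051724.
Likelihood ratio for E = 0.62/0.13 = 4.7692.
Posterior odds = prior odds × LR = 0.24668.
Posterior probability = odds/(1+odds) = 0.24668/1.2467 = 0.198.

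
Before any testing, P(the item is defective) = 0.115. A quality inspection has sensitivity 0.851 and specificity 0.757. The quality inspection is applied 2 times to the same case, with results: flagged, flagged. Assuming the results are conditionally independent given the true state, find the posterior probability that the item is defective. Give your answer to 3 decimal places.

With H the event that the item is defective, the joint likelihood of the observed sequence is P(data|H) = 0.851·0.851 = 0.72420 and P(data|¬H) = 0.243·0.243 = 0.059049.
Bayes: P(H|data) = 0.115·0.72420 / (0.115·0.72420 + 0.885·0.059049) = 0.083283/0.13554 = 0.6144.

Posterior P(H) ≈ 0.614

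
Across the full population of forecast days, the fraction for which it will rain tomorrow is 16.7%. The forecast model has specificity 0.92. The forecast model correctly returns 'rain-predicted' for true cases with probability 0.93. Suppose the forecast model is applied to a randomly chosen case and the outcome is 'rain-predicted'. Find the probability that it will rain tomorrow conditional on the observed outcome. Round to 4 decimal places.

P(H | E) ≈ 0.6998

Write H for 'it will rain tomorrow'. Prior odds H:¬H = 0.167/0.833 = 0.20048. For the 'rain-predicted' outcome, the likelihood ratio is 0.93/0.08 = 11.625.
Posterior odds = 0.20048 × 11.625 = 2.3306, so P(H|E) = 2.3306/(1+2.3306) = 0.6998.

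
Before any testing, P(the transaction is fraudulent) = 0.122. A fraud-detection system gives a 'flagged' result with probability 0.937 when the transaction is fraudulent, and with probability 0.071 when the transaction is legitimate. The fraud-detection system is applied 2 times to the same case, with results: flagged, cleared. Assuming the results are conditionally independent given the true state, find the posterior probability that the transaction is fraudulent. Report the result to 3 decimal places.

Posterior P(H) ≈ 0.111

With H the event that the transaction is fraudulent, the joint likelihood of the observed sequence is P(data|H) = 0.937·0.063 = 0.059031 and P(data|¬H) = 0.071·0.929 = 0.065959.
Bayes: P(H|data) = 0.122·0.059031 / (0.122·0.059031 + 0.878·0.065959) = 0.0072018/0.065114 = 0.1106.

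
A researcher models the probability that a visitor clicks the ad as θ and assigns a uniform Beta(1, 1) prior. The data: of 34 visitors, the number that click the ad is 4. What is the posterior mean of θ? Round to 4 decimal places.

Posterior mean ≈ 0.1389

Observing 4 successes and 30 failures updates Beta(1, 1) by adding the success and failure counts to the two shape parameters: α = 1+4 = 5, β = 1+30 = 31.
E[θ | data] = 5/(5+31) = 0.1389.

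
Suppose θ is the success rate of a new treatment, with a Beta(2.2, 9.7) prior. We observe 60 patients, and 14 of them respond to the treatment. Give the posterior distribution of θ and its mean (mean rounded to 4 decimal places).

Posterior: Beta(16.2, 55.7); mean ≈ 0.2253

Observing 14 successes and 46 failures updates Beta(2.2, 9.7) by adding the success and failure counts to the two shape parameters: α = 2.2+14 = 16.2, β = 9.7+46 = 55.7.
Posterior mean = α/(α+β) = 16.2/71.9 = 0.2253.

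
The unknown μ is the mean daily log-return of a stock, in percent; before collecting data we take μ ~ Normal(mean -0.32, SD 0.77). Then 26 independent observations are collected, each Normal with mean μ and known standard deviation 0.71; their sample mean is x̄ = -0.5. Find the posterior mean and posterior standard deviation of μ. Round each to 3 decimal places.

Prior precision 1/τ₀² = 1/0.77² = 1.68663; data precision n/σ² = 26/0.71² = 51.5771.
Posterior precision = 1.68663 + 51.5771 = 53.2637, giving posterior SD = 1/√53.2637 = 0.137.
Posterior mean = (1.68663·-0.32 + 51.5771·-0.5) / 53.2637 = -0.494.

Posterior mean ≈ -0.494; posterior SD ≈ 0.137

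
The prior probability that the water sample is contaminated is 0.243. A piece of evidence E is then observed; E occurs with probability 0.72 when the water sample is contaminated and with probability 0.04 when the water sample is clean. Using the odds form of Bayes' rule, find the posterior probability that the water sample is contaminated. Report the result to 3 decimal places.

Prior odds = 0.243/(1−0.243) = 0.32100. In log-odds, ln(0.32100) = -1.1363.
Add log likelihood ratio: ln(18.000) = 2.8904.
Posterior log-odds = 1.7541, so posterior odds = exp(1.7541) = 5.7781. Converting, P(H|E) = 5.7781/6.7781 = 0.852.

Posterior probability ≈ 0.852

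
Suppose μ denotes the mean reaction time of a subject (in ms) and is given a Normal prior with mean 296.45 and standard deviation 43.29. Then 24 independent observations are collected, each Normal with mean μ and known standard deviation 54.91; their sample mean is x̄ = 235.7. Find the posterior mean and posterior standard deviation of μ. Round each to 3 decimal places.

Posterior mean ≈ 239.517; posterior SD ≈ 10.851

Prior precision 1/τ₀² = 1/43.29² = 0.00053361; data precision n/σ² = 24/54.91² = 0.00795991.
Posterior precision = 0.00053361 + 0.00795991 = 0.00849352, giving posterior SD = 1/√0.00849352 = 10.851.
Posterior mean = (0.00053361·296.45 + 0.00795991·235.7) / 0.00849352 = 239.517.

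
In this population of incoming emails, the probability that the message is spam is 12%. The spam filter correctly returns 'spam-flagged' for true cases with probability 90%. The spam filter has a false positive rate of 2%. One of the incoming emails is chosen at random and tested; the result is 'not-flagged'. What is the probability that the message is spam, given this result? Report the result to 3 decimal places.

Write H for 'the message is spam'. Prior odds H:¬H = 0.12/0.88 = 0.13636. For the 'not-flagged' outcome, the likelihood ratio is 0.1/0.98 = 0.10204.
Posterior odds = 0.13636 × 0.10204 = 0.013915, so P(H|E) = 0.013915/(1+0.013915) = 0.014.

P(H | E) ≈ 0.014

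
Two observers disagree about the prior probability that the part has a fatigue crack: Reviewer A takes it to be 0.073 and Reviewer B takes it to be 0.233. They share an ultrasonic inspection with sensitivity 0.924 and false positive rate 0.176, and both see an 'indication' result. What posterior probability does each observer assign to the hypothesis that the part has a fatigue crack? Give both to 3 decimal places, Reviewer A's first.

P('+'|H) = 0.924, P('+'|¬H) = 0.176.
Reviewer A: numerator 0.924·0.073 = 0.067452; evidence = 0.067452+0.176·0.927 = 0.23060; posterior = 0.293.
Reviewer B: numerator 0.924·0.233 = 0.21529; evidence = 0.21529+0.176·0.767 = 0.35028; posterior = 0.615.

Reviewer A: 0.293; Reviewer B: 0.615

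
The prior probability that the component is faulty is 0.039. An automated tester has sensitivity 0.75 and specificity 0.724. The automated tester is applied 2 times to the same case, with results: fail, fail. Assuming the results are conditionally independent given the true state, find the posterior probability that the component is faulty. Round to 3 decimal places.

Let H be the event that the component is faulty; start with P(H) = 0.039. P('fail'|H) = 0.75, P('fail'|¬H) = 0.276.
Update on result 1 ('fail'): P(H) ← 0.75·0.0390 / (0.75·0.0390 + 0.276·0.9610) = 0.029250/0.29449 = 0.0993.
Update on result 2 ('fail'): P(H) ← 0.75·0.0993 / (0.75·0.0993 + 0.276·0.9007) = 0.074494/0.32308 = 0.2306.

Posterior P(H) ≈ 0.231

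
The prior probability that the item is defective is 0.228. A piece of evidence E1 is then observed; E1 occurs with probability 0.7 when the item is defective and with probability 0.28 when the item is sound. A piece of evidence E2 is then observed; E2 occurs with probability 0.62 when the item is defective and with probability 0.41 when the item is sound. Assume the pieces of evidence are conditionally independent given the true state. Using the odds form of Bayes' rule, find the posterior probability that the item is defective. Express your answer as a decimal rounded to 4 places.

Posterior probability ≈ 0.5275

Prior odds = 0.228/(1−0.228) = 0.29534. In log-odds, ln(0.29534) = -1.2196.
Add log likelihood ratios: ln(2.5000) + ln(1.5122) = 1.3299.
Posterior log-odds = 0.11021, so posterior odds = exp(0.11021) = 1.1165. Converting, P(H|E) = 1.1165/2.1165 = 0.5275.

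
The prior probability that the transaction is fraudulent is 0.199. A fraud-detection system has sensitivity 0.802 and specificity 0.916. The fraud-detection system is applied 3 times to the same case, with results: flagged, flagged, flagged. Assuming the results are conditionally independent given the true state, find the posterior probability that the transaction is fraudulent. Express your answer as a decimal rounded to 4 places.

Let H be the event that the transaction is fraudulent; start with P(H) = 0.199. P('flagged'|H) = 0.802, P('flagged'|¬H) = 0.084.
Update on result 1 ('flagged'): P(H) ← 0.802·0.1990 / (0.802·0.1990 + 0.084·0.8010) = 0.15960/0.22688 = 0.7034.
Update on result 2 ('flagged'): P(H) ← 0.802·0.7034 / (0.802·0.7034 + 0.084·0.2966) = 0.56416/0.58907 = 0.9577.
Update on result 3 ('flagged'): P(H) ← 0.802·0.9577 / (0.802·0.9577 + 0.084·0.0423) = 0.76808/0.77164 = 0.9954.

Posterior P(H) ≈ 0.9954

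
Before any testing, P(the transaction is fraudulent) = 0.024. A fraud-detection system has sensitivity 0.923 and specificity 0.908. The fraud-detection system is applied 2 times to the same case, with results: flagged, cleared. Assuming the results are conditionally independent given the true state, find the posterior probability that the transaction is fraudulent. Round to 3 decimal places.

Posterior P(H) ≈ 0.020

Let H be the event that the transaction is fraudulent; start with P(H) = 0.024. P('flagged'|H) = 0.923, P('flagged'|¬H) = 0.092.
Update on result 1 ('flagged'): P(H) ← 0.923·0.0240 / (0.923·0.0240 + 0.092·0.9760) = 0.022152/0.11194 = 0.1979.
Update on result 2 ('cleared'): P(H) ← 0.077·0.1979 / (0.077·0.1979 + 0.908·0.8021) = 0.015237/0.74356 = 0.0205.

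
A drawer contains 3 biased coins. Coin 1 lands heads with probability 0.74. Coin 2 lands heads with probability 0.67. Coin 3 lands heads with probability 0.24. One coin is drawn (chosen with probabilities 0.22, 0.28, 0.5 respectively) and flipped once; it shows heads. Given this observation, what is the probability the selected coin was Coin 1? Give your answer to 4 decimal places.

Tabulate prior·likelihood by source: [1] prior 0.22, lik 0.74, product 0.1628; [2] prior 0.28, lik 0.67, product 0.1876; [3] prior 0.5, lik 0.24, product 0.1200.
Normalizing constant = 0.47040; the posterior for Coin 1 is its product over the sum, 0.1628/0.47040 = 0.3461.

Posterior probability ≈ 0.3461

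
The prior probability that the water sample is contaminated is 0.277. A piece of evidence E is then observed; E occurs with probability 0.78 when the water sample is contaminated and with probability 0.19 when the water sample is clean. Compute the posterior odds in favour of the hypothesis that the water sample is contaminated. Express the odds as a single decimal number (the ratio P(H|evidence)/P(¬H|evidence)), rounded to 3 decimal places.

Prior odds = 0.277/(1−0.277) = 0.38313.
Likelihood ratio for E = 0.78/0.19 = 4.1053.
Posterior odds = prior odds × LR = 1.5728.

Posterior odds ≈ 1.573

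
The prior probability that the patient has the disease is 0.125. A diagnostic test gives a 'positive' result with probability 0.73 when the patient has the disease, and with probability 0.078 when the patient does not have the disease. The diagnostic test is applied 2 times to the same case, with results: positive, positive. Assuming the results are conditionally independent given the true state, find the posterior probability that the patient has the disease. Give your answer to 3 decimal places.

Posterior P(H) ≈ 0.926

With H the event that the patient has the disease, the joint likelihood of the observed sequence is P(data|H) = 0.73·0.73 = 0.53290 and P(data|¬H) = 0.078·0.078 = 0.0060840.
Bayes: P(H|data) = 0.125·0.53290 / (0.125·0.53290 + 0.875·0.0060840) = 0.066612/0.071936 = 0.9260.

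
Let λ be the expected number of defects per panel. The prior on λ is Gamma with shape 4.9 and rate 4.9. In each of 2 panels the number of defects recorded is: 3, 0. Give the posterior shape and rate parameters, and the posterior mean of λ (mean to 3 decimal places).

Posterior: Gamma(shape=7.9, rate=6.9); mean ≈ 1.145

Total count ∑xᵢ = 3 over n = 2 panels.
Gamma is conjugate to the Poisson likelihood: posterior is Gamma(shape = 4.9+3 = 7.9, rate = 4.9+2 = 6.9).
Posterior mean = shape/rate = 7.9/6.9 = 1.145.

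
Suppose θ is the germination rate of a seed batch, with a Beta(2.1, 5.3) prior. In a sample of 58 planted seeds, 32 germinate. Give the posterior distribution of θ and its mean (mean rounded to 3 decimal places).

Observing 32 successes and 26 failures updates Beta(2.1, 5.3) by adding the success and failure counts to the two shape parameters: α = 2.1+32 = 34.1, β = 5.3+26 = 31.3.
E[θ | data] = 34.1/(34.1+31.3) = 0.521.

Posterior: Beta(34.1, 31.3); mean ≈ 0.521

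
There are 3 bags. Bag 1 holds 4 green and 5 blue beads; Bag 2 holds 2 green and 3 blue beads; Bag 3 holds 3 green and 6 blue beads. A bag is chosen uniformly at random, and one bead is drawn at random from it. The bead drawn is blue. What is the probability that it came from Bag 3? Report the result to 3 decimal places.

Tabulate prior·likelihood by source: [1] prior 0.333333, lik 0.5556, product 0.1852; [2] prior 0.333333, lik 0.6, product 0.2000; [3] prior 0.333333, lik 0.6667, product 0.2222.
Normalizing constant = 0.60741; the posterior for Bag 3 is its product over the sum, 0.2222/0.60741 = 0.366.

Posterior probability ≈ 0.366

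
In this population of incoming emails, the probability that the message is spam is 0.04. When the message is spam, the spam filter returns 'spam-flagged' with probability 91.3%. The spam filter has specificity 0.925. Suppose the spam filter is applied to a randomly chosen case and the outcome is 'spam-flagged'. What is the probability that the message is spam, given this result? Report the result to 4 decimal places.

Let H be the event that the message is spam. P(H) = 0.04, so P(¬H) = 0.96. With E the 'spam-flagged' result, P(E|H) = 0.913 and P(E|¬H) = 0.075.
P(E) = 0.913·0.04 + 0.075·0.96 = 0.036520 + 0.072000 = 0.10852.
By Bayes' theorem, P(H|E) = 0.036520 / 0.10852 = 0.3365.

P(H | E) ≈ 0.3365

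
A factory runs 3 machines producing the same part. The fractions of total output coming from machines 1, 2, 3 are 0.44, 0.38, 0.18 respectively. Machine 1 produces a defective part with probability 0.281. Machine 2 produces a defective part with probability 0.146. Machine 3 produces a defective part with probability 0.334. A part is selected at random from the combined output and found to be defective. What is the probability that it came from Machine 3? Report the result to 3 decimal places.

Posterior probability ≈ 0.251

P(defective|M1) = 0.281; P(defective|M2) = 0.146; P(defective|M3) = 0.334.
Prior × likelihood for each source: 0.44·0.281=0.1236, 0.38·0.146=0.05548, 0.18·0.334=0.06012. Summing gives P(defective) = 0.23924.
P(Machine 3 | defective) = 0.06012 / 0.23924 = 0.251.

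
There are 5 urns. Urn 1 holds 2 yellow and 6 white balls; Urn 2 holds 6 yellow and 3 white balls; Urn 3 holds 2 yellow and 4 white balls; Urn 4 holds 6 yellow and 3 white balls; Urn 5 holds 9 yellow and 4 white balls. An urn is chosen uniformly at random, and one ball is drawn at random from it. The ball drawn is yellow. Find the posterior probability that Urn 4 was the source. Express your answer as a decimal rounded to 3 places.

P(yellow|Urn 1) = 0.25; P(yellow|Urn 2) = 0.6667; P(yellow|Urn 3) = 0.3333; P(yellow|Urn 4) = 0.6667; P(yellow|Urn 5) = 0.6923.
Prior × likelihood for each source: 0.2·0.25=0.05000, 0.2·0.6667=0.1333, 0.2·0.3333=0.06667, 0.2·0.6667=0.1333, 0.2·0.6923=0.1385. Summing gives P(yellow) = 0.52179.
P(Urn 4 | yellow) = 0.1333 / 0.52179 = 0.256.

Posterior probability ≈ 0.256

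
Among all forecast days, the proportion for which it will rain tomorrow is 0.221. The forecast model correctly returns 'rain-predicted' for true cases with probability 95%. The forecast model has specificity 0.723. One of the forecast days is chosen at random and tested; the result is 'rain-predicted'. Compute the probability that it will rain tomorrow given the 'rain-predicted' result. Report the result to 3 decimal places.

P(H | E) ≈ 0.493

Let H be the event that it will rain tomorrow. P(H) = 0.221, so P(¬H) = 0.779. With E the 'rain-predicted' result, P(E|H) = 0.95 and P(E|¬H) = 0.277.
P(E) = 0.95·0.221 + 0.277·0.779 = 0.20995 + 0.21578 = 0.42573.
By Bayes' theorem, P(H|E) = 0.20995 / 0.42573 = 0.493.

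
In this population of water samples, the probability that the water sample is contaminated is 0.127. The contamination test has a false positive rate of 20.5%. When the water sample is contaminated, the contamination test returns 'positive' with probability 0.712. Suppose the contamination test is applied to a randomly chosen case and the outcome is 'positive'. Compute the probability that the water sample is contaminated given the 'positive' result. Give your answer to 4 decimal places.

P(H | E) ≈ 0.3357

Write H for 'the water sample is contaminated'. Prior odds H:¬H = 0.127/0.873 = 0.14548. For the 'positive' outcome, the likelihood ratio is 0.712/0.205 = 3.4732.
Posterior odds = 0.14548 × 3.4732 = 0.50526, so P(H|E) = 0.50526/(1+0.50526) = 0.3357.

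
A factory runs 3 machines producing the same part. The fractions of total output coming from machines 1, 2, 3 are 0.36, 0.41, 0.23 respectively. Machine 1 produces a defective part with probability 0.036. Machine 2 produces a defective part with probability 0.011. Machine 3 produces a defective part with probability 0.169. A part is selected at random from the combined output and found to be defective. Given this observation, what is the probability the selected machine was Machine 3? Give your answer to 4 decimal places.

P(defective|M1) = 0.036; P(defective|M2) = 0.011; P(defective|M3) = 0.169.
Prior × likelihood for each source: 0.36·0.036=0.01296, 0.41·0.011=0.004510, 0.23·0.169=0.03887. Summing gives P(defective) = 0.056340.
P(Machine 3 | defective) = 0.03887 / 0.056340 = 0.6899.

Posterior probability ≈ 0.6899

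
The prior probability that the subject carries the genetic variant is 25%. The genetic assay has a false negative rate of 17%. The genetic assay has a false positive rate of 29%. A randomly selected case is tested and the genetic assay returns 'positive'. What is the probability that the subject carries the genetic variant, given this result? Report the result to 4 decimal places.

P(H | E) ≈ 0.4882

Let H be the event that the subject carries the genetic variant. P(H) = 0.25, so P(¬H) = 0.75. With E the 'positive' result, P(E|H) = 0.83 and P(E|¬H) = 0.29.
P(E) = 0.83·0.25 + 0.29·0.75 = 0.20750 + 0.21750 = 0.42500.
By Bayes' theorem, P(H|E) = 0.20750 / 0.42500 = 0.4882.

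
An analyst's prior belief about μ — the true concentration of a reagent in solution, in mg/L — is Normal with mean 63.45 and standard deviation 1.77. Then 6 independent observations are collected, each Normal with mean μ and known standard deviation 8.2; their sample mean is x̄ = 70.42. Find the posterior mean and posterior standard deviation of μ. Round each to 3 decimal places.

With known σ, the Normal prior is conjugate. Weight on the data is w = (n/σ²)/(n/σ² + 1/τ₀²) = 0.0892326/(0.0892326+0.319193) = 0.21848.
Posterior mean = w·x̄ + (1−w)·μ₀ = 0.21848·70.42 + 0.78152·63.45 = 64.973. Posterior variance = 1/(0.0892326+0.319193) = 2.44843, so SD = 1.565.

Posterior mean ≈ 64.973; posterior SD ≈ 1.565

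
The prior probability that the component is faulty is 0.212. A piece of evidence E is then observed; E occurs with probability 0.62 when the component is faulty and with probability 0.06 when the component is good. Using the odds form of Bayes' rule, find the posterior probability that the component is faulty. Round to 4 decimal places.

Prior odds = 0.212/(1−0.212) = 0.26904. In log-odds, ln(0.26904) = -1.3129.
Add log likelihood ratio: ln(10.333) = 2.3354.
Posterior log-odds = 1.0225, so posterior odds = exp(1.0225) = 2.7800. Converting, P(H|E) = 2.7800/3.7800 = 0.7355.

Posterior probability ≈ 0.7355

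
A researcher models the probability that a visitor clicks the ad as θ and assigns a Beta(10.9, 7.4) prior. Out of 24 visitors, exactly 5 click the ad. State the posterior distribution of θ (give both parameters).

Observing 5 successes and 19 failures updates Beta(10.9, 7.4) by adding the success and failure counts to the two shape parameters: α = 10.9+5 = 15.9, β = 7.4+19 = 26.4.

Posterior: Beta(15.9, 26.4)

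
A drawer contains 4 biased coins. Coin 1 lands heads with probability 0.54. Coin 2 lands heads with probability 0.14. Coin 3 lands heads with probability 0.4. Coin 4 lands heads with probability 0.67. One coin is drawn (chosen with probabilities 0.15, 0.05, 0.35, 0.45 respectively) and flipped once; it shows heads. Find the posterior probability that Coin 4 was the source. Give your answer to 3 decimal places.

Posterior probability ≈ 0.569

Tabulate prior·likelihood by source: [1] prior 0.15, lik 0.54, product 0.08100; [2] prior 0.05, lik 0.14, product 0.007000; [3] prior 0.35, lik 0.4, product 0.1400; [4] prior 0.45, lik 0.67, product 0.3015.
Normalizing constant = 0.52950; the posterior for Coin 4 is its product over the sum, 0.3015/0.52950 = 0.569.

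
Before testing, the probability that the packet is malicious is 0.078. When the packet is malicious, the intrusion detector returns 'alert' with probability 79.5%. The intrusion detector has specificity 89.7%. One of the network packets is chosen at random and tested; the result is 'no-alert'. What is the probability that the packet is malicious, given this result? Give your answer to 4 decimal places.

P(H | E) ≈ 0.0190

Write H for 'the packet is malicious'. Prior odds H:¬H = 0.078/0.922 = 0.084599. For the 'no-alert' outcome, the likelihood ratio is 0.205/0.897 = 0.22854.
Posterior odds = 0.084599 × 0.22854 = 0.019334, so P(H|E) = 0.019334/(1+0.019334) = 0.0190.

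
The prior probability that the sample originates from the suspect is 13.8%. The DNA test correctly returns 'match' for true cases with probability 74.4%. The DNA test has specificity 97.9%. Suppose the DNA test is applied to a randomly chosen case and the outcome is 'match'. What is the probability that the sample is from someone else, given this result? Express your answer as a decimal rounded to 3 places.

Let H be the event that the sample originates from the suspect. P(H) = 0.138, so P(¬H) = 0.862. With E the 'match' result, P(E|H) = 0.744 and P(E|¬H) = 0.021.
P(E) = 0.744·0.138 + 0.021·0.862 = 0.10267 + 0.018102 = 0.12077.
By Bayes' theorem, P(H|E) = 0.10267 / 0.12077 = 0.850. Hence P(¬H|E) = 1 − 0.850 = 0.150.

P(¬H | E) ≈ 0.150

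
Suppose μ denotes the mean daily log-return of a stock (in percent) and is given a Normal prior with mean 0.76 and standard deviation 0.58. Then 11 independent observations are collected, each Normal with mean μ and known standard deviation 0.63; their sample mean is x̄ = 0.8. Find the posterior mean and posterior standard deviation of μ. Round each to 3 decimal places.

Prior precision 1/τ₀² = 1/0.58² = 2.97265; data precision n/σ² = 11/0.63² = 27.7148.
Posterior precision = 2.97265 + 27.7148 = 30.6874, giving posterior SD = 1/√30.6874 = 0.181.
Posterior mean = (2.97265·0.76 + 27.7148·0.8) / 30.6874 = 0.796.

Posterior mean ≈ 0.796; posterior SD ≈ 0.181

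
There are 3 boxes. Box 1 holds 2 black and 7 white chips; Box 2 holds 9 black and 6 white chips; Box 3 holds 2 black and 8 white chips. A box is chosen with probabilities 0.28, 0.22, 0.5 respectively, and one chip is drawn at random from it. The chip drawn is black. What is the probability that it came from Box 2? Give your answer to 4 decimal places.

Tabulate prior·likelihood by source: [1] prior 0.28, lik 0.2222, product 0.06222; [2] prior 0.22, lik 0.6, product 0.1320; [3] prior 0.5, lik 0.2, product 0.1000.
Normalizing constant = 0.29422; the posterior for Box 2 is its product over the sum, 0.1320/0.29422 = 0.4486.

Posterior probability ≈ 0.4486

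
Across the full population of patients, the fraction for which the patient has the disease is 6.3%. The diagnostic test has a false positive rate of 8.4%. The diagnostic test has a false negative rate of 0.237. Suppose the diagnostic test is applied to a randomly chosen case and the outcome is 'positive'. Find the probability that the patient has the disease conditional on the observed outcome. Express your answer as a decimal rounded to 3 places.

Write H for 'the patient has the disease'. Prior odds H:¬H = 0.063/0.937 = 0.067236. For the 'positive' outcome, the likelihood ratio is 0.763/0.084 = 9.0833.
Posterior odds = 0.067236 × 9.0833 = 0.61073, so P(H|E) = 0.61073/(1+0.61073) = 0.379.

P(H | E) ≈ 0.379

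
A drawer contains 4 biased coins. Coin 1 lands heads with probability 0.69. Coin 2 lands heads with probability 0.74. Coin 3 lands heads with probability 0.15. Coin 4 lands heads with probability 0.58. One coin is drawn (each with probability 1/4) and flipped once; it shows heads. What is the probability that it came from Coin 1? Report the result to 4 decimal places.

P(heads|C1) = 0.69; P(heads|C2) = 0.74; P(heads|C3) = 0.15; P(heads|C4) = 0.58.
Prior × likelihood for each source: 0.25·0.69=0.1725, 0.25·0.74=0.1850, 0.25·0.15=0.03750, 0.25·0.58=0.1450. Summing gives P(heads) = 0.54000.
P(Coin 1 | heads) = 0.1725 / 0.54000 = 0.3194.

Posterior probability ≈ 0.3194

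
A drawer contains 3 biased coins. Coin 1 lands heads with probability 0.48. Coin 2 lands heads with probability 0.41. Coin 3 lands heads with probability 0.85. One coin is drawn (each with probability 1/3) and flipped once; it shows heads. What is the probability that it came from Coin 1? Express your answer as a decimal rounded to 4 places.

Posterior probability ≈ 0.2759

Tabulate prior·likelihood by source: [1] prior 0.333333, lik 0.48, product 0.1600; [2] prior 0.333333, lik 0.41, product 0.1367; [3] prior 0.333333, lik 0.85, product 0.2833.
Normalizing constant = 0.58000; the posterior for Coin 1 is its product over the sum, 0.1600/0.58000 = 0.2759.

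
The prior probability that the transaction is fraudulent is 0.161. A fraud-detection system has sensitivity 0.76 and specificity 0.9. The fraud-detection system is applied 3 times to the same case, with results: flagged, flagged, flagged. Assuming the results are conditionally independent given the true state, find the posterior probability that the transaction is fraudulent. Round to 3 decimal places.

Posterior P(H) ≈ 0.988

Let H be the event that the transaction is fraudulent; start with P(H) = 0.161. P('flagged'|H) = 0.76, P('flagged'|¬H) = 0.1.
Update on result 1 ('flagged'): P(H) ← 0.76·0.1610 / (0.76·0.1610 + 0.1·0.8390) = 0.12236/0.20626 = 0.5932.
Update on result 2 ('flagged'): P(H) ← 0.76·0.5932 / (0.76·0.5932 + 0.1·0.4068) = 0.45086/0.49153 = 0.9172.
Update on result 3 ('flagged'): P(H) ← 0.76·0.9172 / (0.76·0.9172 + 0.1·0.0828) = 0.69711/0.70538 = 0.9883.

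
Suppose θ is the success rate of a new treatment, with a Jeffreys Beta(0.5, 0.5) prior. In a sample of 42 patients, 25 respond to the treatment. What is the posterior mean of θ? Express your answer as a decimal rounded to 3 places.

The binomial likelihood is conjugate to the Beta prior: with 25 successes and 17 failures, the posterior is Beta(0.5+25, 0.5+17) = Beta(25.5, 17.5).
E[θ | data] = 25.5/(25.5+17.5) = 0.593.

Posterior mean ≈ 0.593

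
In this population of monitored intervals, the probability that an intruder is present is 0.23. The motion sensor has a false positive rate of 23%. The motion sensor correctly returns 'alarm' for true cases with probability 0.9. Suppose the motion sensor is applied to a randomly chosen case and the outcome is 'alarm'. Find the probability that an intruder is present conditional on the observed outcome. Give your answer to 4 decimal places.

P(H | E) ≈ 0.5389

Let H be the event that an intruder is present. P(H) = 0.23, so P(¬H) = 0.77. With E the 'alarm' result, P(E|H) = 0.9 and P(E|¬H) = 0.23.
P(E) = 0.9·0.23 + 0.23·0.77 = 0.20700 + 0.17710 = 0.38410.
By Bayes' theorem, P(H|E) = 0.20700 / 0.38410 = 0.5389.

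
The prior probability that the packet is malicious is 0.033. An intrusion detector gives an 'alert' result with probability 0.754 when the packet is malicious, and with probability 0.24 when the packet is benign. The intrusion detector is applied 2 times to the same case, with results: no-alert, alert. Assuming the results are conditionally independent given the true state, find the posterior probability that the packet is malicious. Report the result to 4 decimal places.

Posterior P(H) ≈ 0.0335

With H the event that the packet is malicious, the joint likelihood of the observed sequence is P(data|H) = 0.246·0.754 = 0.18548 and P(data|¬H) = 0.76·0.24 = 0.18240.
Bayes: P(H|data) = 0.033·0.18548 / (0.033·0.18548 + 0.967·0.18240) = 0.0061210/0.18250 = 0.0335.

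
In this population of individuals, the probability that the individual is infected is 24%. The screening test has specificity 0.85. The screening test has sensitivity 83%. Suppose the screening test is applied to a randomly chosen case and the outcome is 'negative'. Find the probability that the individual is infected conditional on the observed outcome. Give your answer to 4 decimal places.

P(H | E) ≈ 0.0594

Write H for 'the individual is infected'. Prior odds H:¬H = 0.24/0.76 = 0.31579. For the 'negative' outcome, the likelihood ratio is 0.17/0.85 = 0.20000.
Posterior odds = 0.31579 × 0.20000 = 0.063158, so P(H|E) = 0.063158/(1+0.063158) = 0.0594.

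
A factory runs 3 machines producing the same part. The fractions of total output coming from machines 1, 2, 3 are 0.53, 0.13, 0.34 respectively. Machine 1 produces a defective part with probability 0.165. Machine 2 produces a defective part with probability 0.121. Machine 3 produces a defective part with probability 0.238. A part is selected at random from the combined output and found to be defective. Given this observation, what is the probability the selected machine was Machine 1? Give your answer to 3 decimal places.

Tabulate prior·likelihood by source: [1] prior 0.53, lik 0.165, product 0.08745; [2] prior 0.13, lik 0.121, product 0.01573; [3] prior 0.34, lik 0.238, product 0.08092.
Normalizing constant = 0.18410; the posterior for Machine 1 is its product over the sum, 0.08745/0.18410 = 0.475.

Posterior probability ≈ 0.475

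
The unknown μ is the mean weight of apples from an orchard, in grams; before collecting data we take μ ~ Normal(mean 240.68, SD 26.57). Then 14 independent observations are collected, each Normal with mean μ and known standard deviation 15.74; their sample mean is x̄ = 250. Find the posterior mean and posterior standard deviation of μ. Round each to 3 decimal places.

Prior precision 1/τ₀² = 1/26.57² = 0.00141650; data precision n/σ² = 14/15.74² = 0.0565091.
Posterior precision = 0.00141650 + 0.0565091 = 0.0579256, giving posterior SD = 1/√0.0579256 = 4.155.
Posterior mean = (0.00141650·240.68 + 0.0565091·250) / 0.0579256 = 249.772.

Posterior mean ≈ 249.772; posterior SD ≈ 4.155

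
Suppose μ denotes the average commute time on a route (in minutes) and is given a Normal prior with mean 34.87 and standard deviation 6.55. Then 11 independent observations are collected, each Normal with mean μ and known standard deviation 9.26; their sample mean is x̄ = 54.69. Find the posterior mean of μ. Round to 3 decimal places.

Posterior mean ≈ 51.642

With known σ, the Normal prior is conjugate. Weight on the data is w = (n/σ²)/(n/σ² + 1/τ₀²) = 0.128283/(0.128283+0.0233087) = 0.84624.
Posterior mean = w·x̄ + (1−w)·μ₀ = 0.84624·54.69 + 0.15376·34.87 = 51.642.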